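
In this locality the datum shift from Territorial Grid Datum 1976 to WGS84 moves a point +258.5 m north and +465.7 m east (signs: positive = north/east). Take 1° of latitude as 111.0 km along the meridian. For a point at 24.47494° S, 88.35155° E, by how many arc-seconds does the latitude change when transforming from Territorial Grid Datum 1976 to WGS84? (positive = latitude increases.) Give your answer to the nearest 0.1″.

1° of latitude = 111.0 km, so Δφ = 258.5 / 111000 = 0.0023288° = 8.384″.

Δφ = 8.4″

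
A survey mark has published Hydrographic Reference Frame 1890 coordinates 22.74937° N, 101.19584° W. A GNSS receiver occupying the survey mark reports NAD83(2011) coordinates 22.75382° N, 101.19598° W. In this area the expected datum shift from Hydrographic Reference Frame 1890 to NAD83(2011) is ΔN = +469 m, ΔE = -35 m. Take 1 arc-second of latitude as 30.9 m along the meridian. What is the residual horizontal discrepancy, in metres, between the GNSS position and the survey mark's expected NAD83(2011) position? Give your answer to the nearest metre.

33 m

Observed coordinate differences: Δφ = +0.00445°, Δλ = -0.00014°.
Converting to metres (1° lat = 111240 m, cos φ = 0.922205): observed ΔN = 495.0 m, observed ΔE = -14.4 m.
Subtracting the expected shift leaves a residual of 495.0 − (469) = 26.0 m north and -14.4 − (-35) = 20.6 m east.
Residual distance = √(26.0² + 20.6²) = 33.2 m.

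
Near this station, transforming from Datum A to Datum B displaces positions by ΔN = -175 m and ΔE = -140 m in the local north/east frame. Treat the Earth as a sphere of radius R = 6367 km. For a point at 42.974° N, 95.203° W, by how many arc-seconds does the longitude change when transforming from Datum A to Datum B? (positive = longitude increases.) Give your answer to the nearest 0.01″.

Δλ = -6.20″

At latitude 42.974°, cos φ = 0.731663.
One radian of longitude at latitude φ spans R cos φ, so Δλ = ΔE / (R cos φ) = -140.0 / (6367000 × 0.731663) = -3.0053e-05 rad = -6.199″.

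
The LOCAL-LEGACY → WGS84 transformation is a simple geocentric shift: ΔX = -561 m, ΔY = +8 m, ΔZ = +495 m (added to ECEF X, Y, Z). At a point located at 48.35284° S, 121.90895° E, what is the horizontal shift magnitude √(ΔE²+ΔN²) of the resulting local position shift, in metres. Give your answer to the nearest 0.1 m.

The local east axis at (φ, λ) is (−sin λ, cos λ, 0), so ΔE = −sin(121.90895°)·(-561) + cos(121.90895°)·8 = 472.00 m.
The local north axis is (−sin φ cos λ, −sin φ sin λ, cos φ), giving ΔN = 221.581 + 5.075 + 328.948 = 555.60 m.
Horizontal magnitude = √(ΔE² + ΔN²) = √(472.00² + 555.60²) = 729.03 m.

729.0 m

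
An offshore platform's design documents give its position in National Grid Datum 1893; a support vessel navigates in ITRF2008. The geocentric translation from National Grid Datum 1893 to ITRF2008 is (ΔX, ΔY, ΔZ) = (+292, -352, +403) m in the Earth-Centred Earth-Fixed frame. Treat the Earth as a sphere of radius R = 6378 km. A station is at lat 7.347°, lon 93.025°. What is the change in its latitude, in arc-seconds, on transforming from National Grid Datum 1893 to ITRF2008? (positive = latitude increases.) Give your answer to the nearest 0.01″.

Δφ = 14.44″

sin φ = 0.127878, cos φ = 0.991790, sin λ = 0.998607, cos λ = -0.052772.
North component: ΔN = −sin φ cos λ·ΔX − sin φ sin λ·ΔY + cos φ·ΔZ = −(0.127878)(-0.052772)(292) − (0.127878)(0.998607)(-352) + (0.991790)(403) = 446.61 m.
1° of latitude spans πR/180 = 111317 m, so Δφ = 446.61 / 111317 × 3600 = 14.443″.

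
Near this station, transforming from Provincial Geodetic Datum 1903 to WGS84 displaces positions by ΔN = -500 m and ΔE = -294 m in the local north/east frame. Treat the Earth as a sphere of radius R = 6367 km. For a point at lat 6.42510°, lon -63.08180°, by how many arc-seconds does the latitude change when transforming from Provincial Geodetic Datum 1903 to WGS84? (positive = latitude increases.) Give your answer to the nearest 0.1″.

On a sphere of radius R, 1 rad of latitude = R, so Δφ = ΔN / R = -500.0 / 6367000 = -7.8530e-05 rad = -16.198″.

Δφ = -16.2″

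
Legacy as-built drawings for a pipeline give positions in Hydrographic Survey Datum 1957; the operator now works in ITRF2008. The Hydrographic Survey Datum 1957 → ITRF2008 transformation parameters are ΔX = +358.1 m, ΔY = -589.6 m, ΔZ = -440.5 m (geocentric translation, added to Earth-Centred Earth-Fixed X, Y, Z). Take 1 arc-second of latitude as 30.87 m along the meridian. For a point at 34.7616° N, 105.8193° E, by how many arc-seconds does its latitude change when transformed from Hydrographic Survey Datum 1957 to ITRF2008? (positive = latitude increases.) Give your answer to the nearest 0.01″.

sin φ = 0.570163, cos φ = 0.821532, sin λ = 0.962126, cos λ = -0.272604.
North component: ΔN = −sin φ cos λ·ΔX − sin φ sin λ·ΔY + cos φ·ΔZ = −(0.570163)(-0.272604)(358.1) − (0.570163)(0.962126)(-589.6) + (0.821532)(-440.5) = 17.21 m.
1° of latitude spans 3600 × 30.87 = 111132 m, so Δφ = 17.21 / 111132 × 3600 = 0.558″.

Δφ = 0.56″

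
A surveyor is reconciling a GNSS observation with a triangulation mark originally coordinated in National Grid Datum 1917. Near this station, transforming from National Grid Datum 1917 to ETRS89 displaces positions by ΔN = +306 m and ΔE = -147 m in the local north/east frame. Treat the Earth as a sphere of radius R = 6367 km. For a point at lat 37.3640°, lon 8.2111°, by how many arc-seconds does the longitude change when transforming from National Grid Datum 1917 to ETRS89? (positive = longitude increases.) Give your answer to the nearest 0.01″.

At latitude 37.3640°, cos φ = 0.794796.
One radian of longitude at latitude φ spans R cos φ, so Δλ = ΔE / (R cos φ) = -147.0 / (6367000 × 0.794796) = -2.9049e-05 rad = -5.992″.

Δλ = -5.99″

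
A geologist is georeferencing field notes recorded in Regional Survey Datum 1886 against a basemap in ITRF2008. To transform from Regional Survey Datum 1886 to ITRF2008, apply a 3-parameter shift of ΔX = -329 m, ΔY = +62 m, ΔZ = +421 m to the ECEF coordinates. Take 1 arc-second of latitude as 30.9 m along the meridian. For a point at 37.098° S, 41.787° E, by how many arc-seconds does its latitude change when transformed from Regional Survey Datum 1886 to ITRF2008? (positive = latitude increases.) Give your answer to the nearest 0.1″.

sin φ = -0.603180, cos φ = 0.797605, sin λ = 0.666363, cos λ = 0.745627.
North component: ΔN = −sin φ cos λ·ΔX − sin φ sin λ·ΔY + cos φ·ΔZ = −(-0.603180)(0.745627)(-329) − (-0.603180)(0.666363)(62) + (0.797605)(421) = 212.74 m.
1° of latitude spans 3600 × 30.90 = 111240 m, so Δφ = 212.74 / 111240 × 3600 = 6.885″.

Δφ = 6.9″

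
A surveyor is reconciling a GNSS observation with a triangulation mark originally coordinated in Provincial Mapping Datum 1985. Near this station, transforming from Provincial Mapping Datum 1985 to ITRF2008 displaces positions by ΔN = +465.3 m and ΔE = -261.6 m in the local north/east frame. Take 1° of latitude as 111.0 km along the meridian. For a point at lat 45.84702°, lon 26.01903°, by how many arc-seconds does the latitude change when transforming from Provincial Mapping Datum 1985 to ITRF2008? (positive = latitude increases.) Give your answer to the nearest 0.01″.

Δφ = 15.09″

1° of latitude = 111.0 km, so Δφ = 465.3 / 111000 = 0.0041919° = 15.091″.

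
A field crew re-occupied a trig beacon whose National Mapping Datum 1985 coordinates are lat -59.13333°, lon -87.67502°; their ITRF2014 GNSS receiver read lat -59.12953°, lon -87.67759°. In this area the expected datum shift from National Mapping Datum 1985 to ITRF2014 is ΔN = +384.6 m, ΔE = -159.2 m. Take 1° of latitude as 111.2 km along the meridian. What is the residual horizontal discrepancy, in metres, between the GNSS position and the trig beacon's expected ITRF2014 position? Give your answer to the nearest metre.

40 m

Observed coordinate differences: Δφ = +0.00380°, Δλ = -0.00257°.
Converting to metres (1° lat = 111200 m, cos φ = 0.513042): observed ΔN = 422.6 m, observed ΔE = -146.6 m.
Subtracting the expected shift leaves a residual of 422.6 − (384.6) = 38.0 m north and -146.6 − (-159.2) = 12.6 m east.
Residual distance = √(38.0² + 12.6²) = 40.0 m.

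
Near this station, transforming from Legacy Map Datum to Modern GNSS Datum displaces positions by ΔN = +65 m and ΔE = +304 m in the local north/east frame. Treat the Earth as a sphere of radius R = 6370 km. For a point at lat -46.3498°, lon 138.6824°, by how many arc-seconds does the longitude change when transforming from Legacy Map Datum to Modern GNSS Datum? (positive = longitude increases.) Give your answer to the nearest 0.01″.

At latitude -46.3498°, cos φ = 0.690254.
One radian of longitude at latitude φ spans R cos φ, so Δλ = ΔE / (R cos φ) = 304.0 / (6370000 × 0.690254) = 6.9139e-05 rad = 14.261″.

Δλ = 14.26″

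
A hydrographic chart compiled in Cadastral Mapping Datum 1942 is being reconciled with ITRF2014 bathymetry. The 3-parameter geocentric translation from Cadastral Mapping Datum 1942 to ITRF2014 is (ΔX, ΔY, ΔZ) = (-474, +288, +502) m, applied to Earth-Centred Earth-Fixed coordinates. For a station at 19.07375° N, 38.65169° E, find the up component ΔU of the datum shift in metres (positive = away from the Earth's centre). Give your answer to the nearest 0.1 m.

At φ = 19.07375°, λ = 38.65169°: sin φ = 0.326785, cos φ = 0.945099, sin λ = 0.624584, cos λ = 0.780957.
ΔU = cos φ cos λ·ΔX + cos φ sin λ·ΔY + sin φ·ΔZ = (0.945099)(0.780957)(-474) + (0.945099)(0.624584)(288) + (0.326785)(502) = -15.80 m.

ΔU = -15.8 m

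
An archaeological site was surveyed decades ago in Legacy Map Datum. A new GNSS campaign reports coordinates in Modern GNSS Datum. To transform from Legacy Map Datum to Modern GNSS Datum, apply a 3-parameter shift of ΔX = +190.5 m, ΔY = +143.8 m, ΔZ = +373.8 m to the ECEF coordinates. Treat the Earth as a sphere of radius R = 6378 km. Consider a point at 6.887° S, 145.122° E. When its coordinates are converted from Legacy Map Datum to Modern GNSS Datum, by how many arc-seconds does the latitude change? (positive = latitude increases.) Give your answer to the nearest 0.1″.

sin φ = -0.119912, cos φ = 0.992785, sin λ = 0.571831, cos λ = -0.820372.
North component: ΔN = −sin φ cos λ·ΔX − sin φ sin λ·ΔY + cos φ·ΔZ = −(-0.119912)(-0.820372)(190.5) − (-0.119912)(0.571831)(143.8) + (0.992785)(373.8) = 362.22 m.
1° of latitude spans πR/180 = 111317 m, so Δφ = 362.22 / 111317 × 3600 = 11.714″.

Δφ = 11.7″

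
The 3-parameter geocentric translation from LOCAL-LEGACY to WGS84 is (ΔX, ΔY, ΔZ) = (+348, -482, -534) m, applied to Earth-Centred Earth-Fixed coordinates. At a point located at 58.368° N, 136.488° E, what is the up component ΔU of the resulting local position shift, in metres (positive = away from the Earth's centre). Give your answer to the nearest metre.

The local up (radial) axis is (cos φ cos λ, cos φ sin λ, sin φ), giving ΔU = -132.364 − 174.048 − 454.666 = -761.08 m.

ΔU = -761 m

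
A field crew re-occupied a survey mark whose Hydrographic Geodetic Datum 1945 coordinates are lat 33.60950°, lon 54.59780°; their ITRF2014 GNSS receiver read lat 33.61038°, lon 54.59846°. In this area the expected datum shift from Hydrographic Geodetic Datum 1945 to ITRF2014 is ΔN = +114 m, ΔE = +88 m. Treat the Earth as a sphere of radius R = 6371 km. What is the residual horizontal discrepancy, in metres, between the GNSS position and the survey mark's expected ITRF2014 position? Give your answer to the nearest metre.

Observed coordinate differences: Δφ = +0.00088°, Δλ = +0.00066°.
Converting to metres (1° lat = 111195 m, cos φ = 0.832829): observed ΔN = 97.9 m, observed ΔE = 61.1 m.
Subtracting the expected shift leaves a residual of 97.9 − (114) = -16.1 m north and 61.1 − (88) = -26.9 m east.
Residual distance = √((-16.1)² + (-26.9)²) = 31.4 m.

31 m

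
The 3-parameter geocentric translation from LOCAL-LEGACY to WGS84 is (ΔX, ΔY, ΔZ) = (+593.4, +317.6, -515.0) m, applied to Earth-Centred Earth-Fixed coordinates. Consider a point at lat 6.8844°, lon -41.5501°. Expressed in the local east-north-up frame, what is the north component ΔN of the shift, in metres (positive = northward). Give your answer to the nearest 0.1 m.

ΔN = -539.3 m

The local north axis is (−sin φ cos λ, −sin φ sin λ, cos φ), giving ΔN = -53.231 + 25.251 − 511.287 = -539.27 m.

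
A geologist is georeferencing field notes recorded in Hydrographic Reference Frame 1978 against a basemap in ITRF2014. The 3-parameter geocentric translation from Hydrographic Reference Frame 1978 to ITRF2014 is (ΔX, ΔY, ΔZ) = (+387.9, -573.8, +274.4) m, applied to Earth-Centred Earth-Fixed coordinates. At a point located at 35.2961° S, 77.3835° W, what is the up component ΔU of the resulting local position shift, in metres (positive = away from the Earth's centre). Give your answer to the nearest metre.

ΔU = 368 m

The local up (radial) axis is (cos φ cos λ, cos φ sin λ, sin φ), giving ΔU = 69.152 + 457.014 − 158.549 = 367.62 m.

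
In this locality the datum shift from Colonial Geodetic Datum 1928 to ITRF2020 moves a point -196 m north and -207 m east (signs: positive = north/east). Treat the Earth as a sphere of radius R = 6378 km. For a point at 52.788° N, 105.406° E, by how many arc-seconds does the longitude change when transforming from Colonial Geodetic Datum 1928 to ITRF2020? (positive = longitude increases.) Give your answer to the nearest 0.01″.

At latitude 52.788°, cos φ = 0.604766.
One radian of longitude at latitude φ spans R cos φ, so Δλ = ΔE / (R cos φ) = -207.0 / (6378000 × 0.604766) = -5.3666e-05 rad = -11.069″.

Δλ = -11.07″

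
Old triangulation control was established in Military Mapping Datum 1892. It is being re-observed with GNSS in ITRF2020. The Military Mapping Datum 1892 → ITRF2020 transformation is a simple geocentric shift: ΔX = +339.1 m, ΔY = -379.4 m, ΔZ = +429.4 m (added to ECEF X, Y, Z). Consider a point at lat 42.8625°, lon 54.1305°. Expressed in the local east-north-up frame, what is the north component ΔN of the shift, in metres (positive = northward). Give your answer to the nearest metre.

At φ = 42.8625°, λ = 54.1305°: sin φ = 0.680241, cos φ = 0.732988, sin λ = 0.810354, cos λ = 0.585941.
ΔN = −sin φ cos λ·ΔX − sin φ sin λ·ΔY + cos φ·ΔZ = −(0.680241)(0.585941)(339.1) − (0.680241)(0.810354)(-379.4) + (0.732988)(429.4) = 388.73 m.

ΔN = 389 m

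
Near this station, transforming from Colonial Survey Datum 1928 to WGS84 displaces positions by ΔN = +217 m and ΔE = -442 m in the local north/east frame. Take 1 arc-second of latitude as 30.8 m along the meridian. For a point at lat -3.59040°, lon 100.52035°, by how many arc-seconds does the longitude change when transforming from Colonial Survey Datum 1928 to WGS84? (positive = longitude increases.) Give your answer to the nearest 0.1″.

At latitude -3.59040°, cos φ = 0.998037.
1″ of longitude at this latitude = 30.80 × cos φ = 30.7395 m, so Δλ = -442.0 / 30.7395 = -14.379″.

Δλ = -14.4″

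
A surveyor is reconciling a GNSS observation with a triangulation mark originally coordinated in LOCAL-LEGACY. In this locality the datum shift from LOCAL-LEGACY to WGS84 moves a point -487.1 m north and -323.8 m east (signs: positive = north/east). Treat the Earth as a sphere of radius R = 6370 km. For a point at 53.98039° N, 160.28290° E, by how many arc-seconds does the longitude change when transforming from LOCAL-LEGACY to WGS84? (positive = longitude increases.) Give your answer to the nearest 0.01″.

At latitude 53.98039°, cos φ = 0.588062.
One radian of longitude at latitude φ spans R cos φ, so Δλ = ΔE / (R cos φ) = -323.8 / (6370000 × 0.588062) = -8.6440e-05 rad = -17.830″.

Δλ = -17.83″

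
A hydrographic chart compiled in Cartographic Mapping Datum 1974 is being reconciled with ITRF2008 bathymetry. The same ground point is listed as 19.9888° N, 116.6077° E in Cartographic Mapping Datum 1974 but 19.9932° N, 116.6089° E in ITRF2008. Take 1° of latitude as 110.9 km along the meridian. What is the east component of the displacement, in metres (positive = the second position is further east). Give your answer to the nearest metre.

ΔE = 125 m

Δφ = 19.9932° − 19.9888° = +0.0044°; Δλ = 116.6089° − 116.6077° = +0.0012°.
ΔN = Δφ × 110900 = 488.0 m; ΔE = Δλ × 110900 × cos(19.9888°) = +0.0012 × 110900 × 0.939759 = 125.1 m.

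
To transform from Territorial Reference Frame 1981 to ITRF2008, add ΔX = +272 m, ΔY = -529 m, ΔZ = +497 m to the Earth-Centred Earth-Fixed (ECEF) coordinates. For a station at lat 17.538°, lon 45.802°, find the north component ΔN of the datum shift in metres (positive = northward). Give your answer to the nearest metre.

The local north axis is (−sin φ cos λ, −sin φ sin λ, cos φ), giving ΔN = -57.140 + 114.285 + 473.898 = 531.04 m.

ΔN = 531 m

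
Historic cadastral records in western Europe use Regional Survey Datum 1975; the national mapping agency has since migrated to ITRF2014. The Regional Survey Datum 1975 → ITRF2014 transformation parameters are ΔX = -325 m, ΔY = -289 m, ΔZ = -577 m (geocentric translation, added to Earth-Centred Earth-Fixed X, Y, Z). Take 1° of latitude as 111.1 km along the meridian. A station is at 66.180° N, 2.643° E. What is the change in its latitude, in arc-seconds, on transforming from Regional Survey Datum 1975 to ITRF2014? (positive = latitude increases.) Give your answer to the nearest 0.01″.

Δφ = 2.47″

sin φ = 0.914819, cos φ = 0.403865, sin λ = 0.046113, cos λ = 0.998936.
North component: ΔN = −sin φ cos λ·ΔX − sin φ sin λ·ΔY + cos φ·ΔZ = −(0.914819)(0.998936)(-325) − (0.914819)(0.046113)(-289) + (0.403865)(-577) = 76.16 m.
1° of latitude spans 111100 m, so Δφ = 76.16 / 111100 × 3600 = 2.468″.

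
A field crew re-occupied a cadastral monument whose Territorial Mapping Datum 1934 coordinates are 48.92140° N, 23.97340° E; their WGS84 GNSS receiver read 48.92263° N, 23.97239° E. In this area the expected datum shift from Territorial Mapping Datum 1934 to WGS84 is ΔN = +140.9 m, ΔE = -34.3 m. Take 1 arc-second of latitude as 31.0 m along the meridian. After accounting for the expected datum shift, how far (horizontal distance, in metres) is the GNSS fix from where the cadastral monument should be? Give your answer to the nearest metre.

Observed coordinate differences: Δφ = +0.00123°, Δλ = -0.00101°.
Converting to metres (1° lat = 111600 m, cos φ = 0.657094): observed ΔN = 137.3 m, observed ΔE = -74.1 m.
Subtracting the expected shift leaves a residual of 137.3 − (140.9) = -3.6 m north and -74.1 − (-34.3) = -39.8 m east.
Residual distance = √((-3.6)² + (-39.8)²) = 39.9 m.

40 m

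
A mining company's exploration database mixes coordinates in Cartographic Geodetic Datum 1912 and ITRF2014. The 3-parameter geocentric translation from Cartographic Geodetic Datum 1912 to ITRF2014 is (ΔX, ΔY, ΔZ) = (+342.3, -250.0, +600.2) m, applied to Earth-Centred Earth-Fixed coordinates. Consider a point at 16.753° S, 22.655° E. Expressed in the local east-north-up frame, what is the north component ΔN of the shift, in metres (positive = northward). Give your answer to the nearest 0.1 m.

ΔN = 638.0 m

The local north axis is (−sin φ cos λ, −sin φ sin λ, cos φ), giving ΔN = 91.054 − 27.757 + 574.725 = 638.02 m.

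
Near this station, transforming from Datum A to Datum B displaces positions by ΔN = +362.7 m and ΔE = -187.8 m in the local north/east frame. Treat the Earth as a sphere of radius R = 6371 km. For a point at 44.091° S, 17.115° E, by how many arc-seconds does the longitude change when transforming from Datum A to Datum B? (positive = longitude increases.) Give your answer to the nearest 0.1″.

Δλ = -8.5″

At latitude -44.091°, cos φ = 0.718236.
One radian of longitude at latitude φ spans R cos φ, so Δλ = ΔE / (R cos φ) = -187.8 / (6371000 × 0.718236) = -4.1041e-05 rad = -8.465″.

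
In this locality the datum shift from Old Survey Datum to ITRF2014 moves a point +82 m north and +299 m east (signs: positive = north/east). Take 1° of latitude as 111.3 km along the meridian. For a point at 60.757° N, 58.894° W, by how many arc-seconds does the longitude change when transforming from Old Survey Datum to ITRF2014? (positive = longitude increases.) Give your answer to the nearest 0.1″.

Δλ = 19.8″

At latitude 60.757°, cos φ = 0.488515.
1° of longitude at this latitude = 111.3 × cos φ = 54.37 km, so Δλ = 299.0 / 54371.7 = 0.0054992° = 19.797″.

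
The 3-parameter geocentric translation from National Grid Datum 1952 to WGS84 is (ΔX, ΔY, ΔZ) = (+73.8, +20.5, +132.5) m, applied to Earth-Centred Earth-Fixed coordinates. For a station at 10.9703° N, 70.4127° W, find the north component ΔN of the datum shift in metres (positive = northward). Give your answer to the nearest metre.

ΔN = 129 m

At φ = 10.9703°, λ = -70.4127°: sin φ = 0.190300, cos φ = 0.981726, sin λ = -0.942132, cos λ = 0.335243.
ΔN = −sin φ cos λ·ΔX − sin φ sin λ·ΔY + cos φ·ΔZ = −(0.190300)(0.335243)(73.8) − (0.190300)(-0.942132)(20.5) + (0.981726)(132.5) = 129.05 m.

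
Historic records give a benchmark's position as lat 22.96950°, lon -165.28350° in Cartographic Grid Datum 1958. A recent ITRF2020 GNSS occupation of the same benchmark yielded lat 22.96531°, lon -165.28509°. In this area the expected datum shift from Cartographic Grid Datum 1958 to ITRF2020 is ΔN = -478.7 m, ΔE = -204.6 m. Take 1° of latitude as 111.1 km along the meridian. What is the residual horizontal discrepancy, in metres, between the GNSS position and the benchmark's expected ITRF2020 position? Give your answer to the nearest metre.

Observed coordinate differences: Δφ = -0.00419°, Δλ = -0.00159°.
Converting to metres (1° lat = 111100 m, cos φ = 0.920713): observed ΔN = -465.5 m, observed ΔE = -162.6 m.
Subtracting the expected shift leaves a residual of -465.5 − (-478.7) = 13.2 m north and -162.6 − (-204.6) = 42.0 m east.
Residual distance = √(13.2² + 42.0²) = 44.0 m.

44 m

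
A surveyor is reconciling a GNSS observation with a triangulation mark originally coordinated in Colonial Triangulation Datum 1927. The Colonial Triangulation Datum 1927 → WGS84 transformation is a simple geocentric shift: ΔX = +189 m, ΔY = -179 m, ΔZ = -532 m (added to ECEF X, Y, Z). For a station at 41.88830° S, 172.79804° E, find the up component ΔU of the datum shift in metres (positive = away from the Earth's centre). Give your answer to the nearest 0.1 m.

ΔU = 198.9 m

At φ = -41.88830°, λ = 172.79804°: sin φ = -0.667681, cos φ = 0.744448, sin λ = 0.125367, cos λ = -0.992110.
ΔU = cos φ cos λ·ΔX + cos φ sin λ·ΔY + sin φ·ΔZ = (0.744448)(-0.992110)(189) + (0.744448)(0.125367)(-179) + (-0.667681)(-532) = 198.91 m.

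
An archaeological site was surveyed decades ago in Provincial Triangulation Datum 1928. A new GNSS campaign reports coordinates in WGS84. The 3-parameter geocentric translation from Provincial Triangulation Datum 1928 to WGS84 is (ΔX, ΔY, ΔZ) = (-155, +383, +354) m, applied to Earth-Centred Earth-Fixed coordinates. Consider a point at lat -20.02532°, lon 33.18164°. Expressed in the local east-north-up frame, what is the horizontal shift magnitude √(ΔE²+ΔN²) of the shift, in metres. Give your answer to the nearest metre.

542 m

At φ = -20.02532°, λ = 33.18164°: sin φ = -0.342435, cos φ = 0.939541, sin λ = 0.547295, cos λ = 0.836940.
ΔE = −sin λ·ΔX + cos λ·ΔY = −(0.547295)·(-155) + (0.836940)·(383) = 405.38 m.
ΔN = −sin φ cos λ·ΔX − sin φ sin λ·ΔY + cos φ·ΔZ = −(-0.342435)(0.836940)(-155) − (-0.342435)(0.547295)(383) + (0.939541)(354) = 359.95 m.
Horizontal magnitude = √(ΔE² + ΔN²) = √(405.38² + 359.95²) = 542.12 m.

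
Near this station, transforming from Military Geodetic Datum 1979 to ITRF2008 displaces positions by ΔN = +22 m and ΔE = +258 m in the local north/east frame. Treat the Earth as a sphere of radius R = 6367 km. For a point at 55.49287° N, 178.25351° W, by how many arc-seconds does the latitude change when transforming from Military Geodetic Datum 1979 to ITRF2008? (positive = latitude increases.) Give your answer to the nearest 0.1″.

Δφ = 0.7″

On a sphere of radius R, 1 rad of latitude = R, so Δφ = ΔN / R = 22.0 / 6367000 = 3.4553e-06 rad = 0.713″.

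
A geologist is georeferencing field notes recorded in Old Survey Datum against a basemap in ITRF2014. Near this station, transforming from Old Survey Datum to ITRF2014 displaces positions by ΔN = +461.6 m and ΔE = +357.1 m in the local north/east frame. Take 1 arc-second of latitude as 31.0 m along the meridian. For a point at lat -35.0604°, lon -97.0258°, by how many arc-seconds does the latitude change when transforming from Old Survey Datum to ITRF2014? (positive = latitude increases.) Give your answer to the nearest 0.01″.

Δφ = 14.89″

1″ of latitude = 31.00 m, so Δφ = 461.6 / 31.00 = 14.890″.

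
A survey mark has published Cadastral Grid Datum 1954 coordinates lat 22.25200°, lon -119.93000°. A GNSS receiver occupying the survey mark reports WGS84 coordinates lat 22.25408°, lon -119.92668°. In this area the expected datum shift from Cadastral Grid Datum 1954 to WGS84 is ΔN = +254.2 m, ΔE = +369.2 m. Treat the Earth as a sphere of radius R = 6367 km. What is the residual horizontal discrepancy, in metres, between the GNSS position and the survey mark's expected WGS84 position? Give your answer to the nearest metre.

Observed coordinate differences: Δφ = +0.00208°, Δλ = +0.00332°.
Converting to metres (1° lat = 111125 m, cos φ = 0.925527): observed ΔN = 231.1 m, observed ΔE = 341.5 m.
Subtracting the expected shift leaves a residual of 231.1 − (254.2) = -23.1 m north and 341.5 − (369.2) = -27.7 m east.
Residual distance = √((-23.1)² + (-27.7)²) = 36.1 m.

36 m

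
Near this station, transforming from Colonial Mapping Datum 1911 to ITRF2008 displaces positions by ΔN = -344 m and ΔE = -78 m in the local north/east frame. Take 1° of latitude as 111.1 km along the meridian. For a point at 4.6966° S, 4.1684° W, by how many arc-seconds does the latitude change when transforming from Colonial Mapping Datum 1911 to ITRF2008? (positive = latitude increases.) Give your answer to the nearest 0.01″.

Δφ = -11.15″

1° of latitude = 111.1 km, so Δφ = -344.0 / 111100 = -0.0030963° = -11.147″.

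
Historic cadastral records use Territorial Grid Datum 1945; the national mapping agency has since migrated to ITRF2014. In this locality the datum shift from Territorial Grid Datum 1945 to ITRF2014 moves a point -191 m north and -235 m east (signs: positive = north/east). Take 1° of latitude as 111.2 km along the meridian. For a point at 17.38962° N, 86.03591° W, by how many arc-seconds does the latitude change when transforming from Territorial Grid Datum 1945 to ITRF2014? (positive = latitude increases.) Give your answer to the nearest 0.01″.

1° of latitude = 111.2 km, so Δφ = -191.0 / 111200 = -0.0017176° = -6.183″.

Δφ = -6.18″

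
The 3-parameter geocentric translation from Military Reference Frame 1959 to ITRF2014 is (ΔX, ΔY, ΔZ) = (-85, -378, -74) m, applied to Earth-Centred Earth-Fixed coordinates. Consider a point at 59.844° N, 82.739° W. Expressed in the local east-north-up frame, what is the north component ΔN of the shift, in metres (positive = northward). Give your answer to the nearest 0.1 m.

ΔN = -352.1 m

The local north axis is (−sin φ cos λ, −sin φ sin λ, cos φ), giving ΔN = 9.289 − 324.221 − 37.174 = -352.11 m.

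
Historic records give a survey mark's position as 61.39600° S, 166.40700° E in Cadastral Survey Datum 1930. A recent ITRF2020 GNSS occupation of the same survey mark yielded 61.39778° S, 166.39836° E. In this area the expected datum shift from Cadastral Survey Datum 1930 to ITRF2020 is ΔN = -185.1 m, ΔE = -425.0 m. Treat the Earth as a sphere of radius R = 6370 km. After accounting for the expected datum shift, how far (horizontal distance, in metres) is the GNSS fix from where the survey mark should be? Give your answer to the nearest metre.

37 m

Observed coordinate differences: Δφ = -0.00178°, Δλ = -0.00864°.
Converting to metres (1° lat = 111177 m, cos φ = 0.478753): observed ΔN = -197.9 m, observed ΔE = -459.9 m.
Subtracting the expected shift leaves a residual of -197.9 − (-185.1) = -12.8 m north and -459.9 − (-425.0) = -34.9 m east.
Residual distance = √((-12.8)² + (-34.9)²) = 37.2 m.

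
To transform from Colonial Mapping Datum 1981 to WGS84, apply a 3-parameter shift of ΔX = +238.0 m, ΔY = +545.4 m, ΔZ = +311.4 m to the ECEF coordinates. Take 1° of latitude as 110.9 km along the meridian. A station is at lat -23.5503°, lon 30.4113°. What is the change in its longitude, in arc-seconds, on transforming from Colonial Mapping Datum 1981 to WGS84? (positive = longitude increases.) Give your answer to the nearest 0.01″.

Δλ = 12.39″

sin φ = -0.399554, cos φ = 0.916710, sin λ = 0.506204, cos λ = 0.862414.
East component: ΔE = −sin λ·ΔX + cos λ·ΔY = −(0.506204)(238.0) + (0.862414)(545.4) = 349.88 m.
1° of latitude spans 110900 m; at latitude φ, 1° of longitude spans that × cos φ = 101663.1 m, so Δλ = 349.88 / 101663.1 × 3600 = 12.390″.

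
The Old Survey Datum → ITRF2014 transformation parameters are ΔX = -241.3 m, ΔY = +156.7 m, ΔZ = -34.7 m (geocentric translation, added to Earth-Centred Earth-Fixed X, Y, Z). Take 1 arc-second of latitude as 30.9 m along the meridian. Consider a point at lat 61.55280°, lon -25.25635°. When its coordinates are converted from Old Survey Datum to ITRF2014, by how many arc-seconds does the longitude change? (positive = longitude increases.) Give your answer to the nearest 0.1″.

Δλ = 2.6″

sin φ = 0.879256, cos φ = 0.476349, sin λ = -0.426669, cos λ = 0.904408.
East component: ΔE = −sin λ·ΔX + cos λ·ΔY = −(-0.426669)(-241.3) + (0.904408)(156.7) = 38.77 m.
1° of latitude spans 3600 × 30.90 = 111240 m; at latitude φ, 1° of longitude spans that × cos φ = 52989.0 m, so Δλ = 38.77 / 52989.0 × 3600 = 2.634″.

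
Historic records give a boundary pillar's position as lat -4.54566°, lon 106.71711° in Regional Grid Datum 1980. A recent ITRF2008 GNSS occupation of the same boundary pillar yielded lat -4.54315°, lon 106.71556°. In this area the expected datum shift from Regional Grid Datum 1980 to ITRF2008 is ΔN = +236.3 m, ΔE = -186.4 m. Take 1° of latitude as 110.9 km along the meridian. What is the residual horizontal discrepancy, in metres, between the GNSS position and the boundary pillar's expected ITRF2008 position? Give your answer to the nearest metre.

45 m

Observed coordinate differences: Δφ = +0.00251°, Δλ = -0.00155°.
Converting to metres (1° lat = 110900 m, cos φ = 0.996854): observed ΔN = 278.4 m, observed ΔE = -171.4 m.
Subtracting the expected shift leaves a residual of 278.4 − (236.3) = 42.1 m north and -171.4 − (-186.4) = 15.0 m east.
Residual distance = √(42.1² + 15.0²) = 44.7 m.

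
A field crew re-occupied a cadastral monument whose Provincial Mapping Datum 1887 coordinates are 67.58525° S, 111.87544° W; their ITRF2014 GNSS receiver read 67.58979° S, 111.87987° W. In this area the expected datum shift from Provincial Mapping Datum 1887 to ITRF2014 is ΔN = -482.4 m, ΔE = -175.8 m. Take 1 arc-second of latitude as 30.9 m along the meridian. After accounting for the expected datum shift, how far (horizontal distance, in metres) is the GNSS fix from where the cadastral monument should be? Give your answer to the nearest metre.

26 m

Observed coordinate differences: Δφ = -0.00454°, Δλ = -0.00443°.
Converting to metres (1° lat = 111240 m, cos φ = 0.381308): observed ΔN = -505.0 m, observed ΔE = -187.9 m.
Subtracting the expected shift leaves a residual of -505.0 − (-482.4) = -22.6 m north and -187.9 − (-175.8) = -12.1 m east.
Residual distance = √((-22.6)² + (-12.1)²) = 25.7 m.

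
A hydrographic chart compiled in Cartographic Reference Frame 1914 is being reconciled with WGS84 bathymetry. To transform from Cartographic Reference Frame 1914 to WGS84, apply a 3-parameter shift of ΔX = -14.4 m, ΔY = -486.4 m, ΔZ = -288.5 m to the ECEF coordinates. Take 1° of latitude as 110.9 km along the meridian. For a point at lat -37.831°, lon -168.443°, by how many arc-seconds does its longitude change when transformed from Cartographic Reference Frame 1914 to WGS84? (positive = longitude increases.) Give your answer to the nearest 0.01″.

sin φ = -0.613334, cos φ = 0.789823, sin λ = -0.200343, cos λ = -0.979726.
East component: ΔE = −sin λ·ΔX + cos λ·ΔY = −(-0.200343)(-14.4) + (-0.979726)(-486.4) = 473.65 m.
1° of latitude spans 110900 m; at latitude φ, 1° of longitude spans that × cos φ = 87591.4 m, so Δλ = 473.65 / 87591.4 × 3600 = 19.467″.

Δλ = 19.47″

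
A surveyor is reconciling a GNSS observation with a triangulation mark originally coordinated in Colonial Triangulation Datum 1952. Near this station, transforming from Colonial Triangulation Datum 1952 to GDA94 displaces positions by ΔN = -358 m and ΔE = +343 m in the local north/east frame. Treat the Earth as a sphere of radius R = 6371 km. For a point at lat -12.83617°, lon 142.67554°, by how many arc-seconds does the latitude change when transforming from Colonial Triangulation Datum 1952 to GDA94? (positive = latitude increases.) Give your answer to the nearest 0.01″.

Δφ = -11.59″

On a sphere of radius R, 1 rad of latitude = R, so Δφ = ΔN / R = -358.0 / 6371000 = -5.6192e-05 rad = -11.590″.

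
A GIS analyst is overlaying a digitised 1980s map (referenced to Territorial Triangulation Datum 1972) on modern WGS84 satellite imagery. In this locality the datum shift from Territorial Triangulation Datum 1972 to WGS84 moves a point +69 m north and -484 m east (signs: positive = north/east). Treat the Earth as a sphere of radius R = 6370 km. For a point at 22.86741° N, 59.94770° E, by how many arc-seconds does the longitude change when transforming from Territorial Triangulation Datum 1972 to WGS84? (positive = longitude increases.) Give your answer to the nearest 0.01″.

Δλ = -17.01″

At latitude 22.86741°, cos φ = 0.921407.
One radian of longitude at latitude φ spans R cos φ, so Δλ = ΔE / (R cos φ) = -484.0 / (6370000 × 0.921407) = -8.2462e-05 rad = -17.009″.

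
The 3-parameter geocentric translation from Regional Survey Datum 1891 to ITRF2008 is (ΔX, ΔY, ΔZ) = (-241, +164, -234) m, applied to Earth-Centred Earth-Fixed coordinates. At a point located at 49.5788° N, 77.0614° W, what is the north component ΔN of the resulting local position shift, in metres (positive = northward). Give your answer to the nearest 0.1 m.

ΔN = 11.0 m

The local north axis is (−sin φ cos λ, −sin φ sin λ, cos φ), giving ΔN = 41.081 + 121.683 − 151.726 = 11.04 m.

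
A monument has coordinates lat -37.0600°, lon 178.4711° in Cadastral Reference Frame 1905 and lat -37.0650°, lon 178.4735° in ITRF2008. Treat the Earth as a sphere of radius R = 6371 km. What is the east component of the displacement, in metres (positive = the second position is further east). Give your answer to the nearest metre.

Δφ = -37.0650° − -37.0600° = -0.0050°; Δλ = 178.4735° − 178.4711° = +0.0024°.
1° along a meridian = πR/180 = 111195 m.
ΔN = Δφ × 111195 = -556.0 m; ΔE = Δλ × 111195 × cos(-37.0600°) = +0.0024 × 111195 × 0.798005 = 213.0 m.

ΔE = 213 m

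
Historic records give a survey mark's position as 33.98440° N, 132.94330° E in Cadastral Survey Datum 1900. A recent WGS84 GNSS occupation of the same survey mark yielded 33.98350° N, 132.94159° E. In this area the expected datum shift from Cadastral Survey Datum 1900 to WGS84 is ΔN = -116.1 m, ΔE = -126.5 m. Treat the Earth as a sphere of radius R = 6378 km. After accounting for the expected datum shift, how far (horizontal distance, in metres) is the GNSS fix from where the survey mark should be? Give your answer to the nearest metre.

Observed coordinate differences: Δφ = -0.00090°, Δλ = -0.00171°.
Converting to metres (1° lat = 111317 m, cos φ = 0.829190): observed ΔN = -100.2 m, observed ΔE = -157.8 m.
Subtracting the expected shift leaves a residual of -100.2 − (-116.1) = 15.9 m north and -157.8 − (-126.5) = -31.3 m east.
Residual distance = √(15.9² + (-31.3)²) = 35.1 m.

35 m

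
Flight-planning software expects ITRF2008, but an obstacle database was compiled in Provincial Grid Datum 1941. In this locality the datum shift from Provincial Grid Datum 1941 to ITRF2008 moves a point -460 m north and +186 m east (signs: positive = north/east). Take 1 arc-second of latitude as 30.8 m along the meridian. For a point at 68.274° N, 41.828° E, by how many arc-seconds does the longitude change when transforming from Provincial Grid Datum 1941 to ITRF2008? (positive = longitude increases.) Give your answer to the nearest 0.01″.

At latitude 68.274°, cos φ = 0.370168.
1″ of longitude at this latitude = 30.80 × cos φ = 11.4012 m, so Δλ = 186.0 / 11.4012 = 16.314″.

Δλ = 16.31″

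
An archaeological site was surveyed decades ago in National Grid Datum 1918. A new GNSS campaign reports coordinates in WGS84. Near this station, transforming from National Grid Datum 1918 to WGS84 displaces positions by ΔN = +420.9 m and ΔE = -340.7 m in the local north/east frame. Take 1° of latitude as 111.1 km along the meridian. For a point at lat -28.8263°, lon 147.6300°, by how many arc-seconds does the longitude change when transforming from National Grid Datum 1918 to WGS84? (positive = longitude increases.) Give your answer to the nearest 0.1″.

At latitude -28.8263°, cos φ = 0.876085.
1° of longitude at this latitude = 111.1 × cos φ = 97.33 km, so Δλ = -340.7 / 97333.1 = -0.0035004° = -12.601″.

Δλ = -12.6″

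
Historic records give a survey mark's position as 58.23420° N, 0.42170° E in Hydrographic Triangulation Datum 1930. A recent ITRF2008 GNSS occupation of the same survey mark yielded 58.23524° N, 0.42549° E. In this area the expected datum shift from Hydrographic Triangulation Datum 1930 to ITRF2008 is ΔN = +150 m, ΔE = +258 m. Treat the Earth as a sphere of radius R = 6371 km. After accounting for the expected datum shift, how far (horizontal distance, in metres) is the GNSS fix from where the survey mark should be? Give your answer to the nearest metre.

50 m

Observed coordinate differences: Δφ = +0.00104°, Δλ = +0.00379°.
Converting to metres (1° lat = 111195 m, cos φ = 0.526448): observed ΔN = 115.6 m, observed ΔE = 221.9 m.
Subtracting the expected shift leaves a residual of 115.6 − (150) = -34.4 m north and 221.9 − (258) = -36.1 m east.
Residual distance = √((-34.4)² + (-36.1)²) = 49.9 m.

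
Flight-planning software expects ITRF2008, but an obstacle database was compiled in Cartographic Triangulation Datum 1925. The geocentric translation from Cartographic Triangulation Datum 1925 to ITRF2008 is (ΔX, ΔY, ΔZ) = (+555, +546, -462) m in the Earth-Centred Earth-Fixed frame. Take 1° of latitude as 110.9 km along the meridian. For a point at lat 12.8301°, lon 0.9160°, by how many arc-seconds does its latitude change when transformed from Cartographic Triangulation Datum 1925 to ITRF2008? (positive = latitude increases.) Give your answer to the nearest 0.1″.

sin φ = 0.222061, cos φ = 0.975033, sin λ = 0.015987, cos λ = 0.999872.
North component: ΔN = −sin φ cos λ·ΔX − sin φ sin λ·ΔY + cos φ·ΔZ = −(0.222061)(0.999872)(555) − (0.222061)(0.015987)(546) + (0.975033)(-462) = -575.63 m.
1° of latitude spans 110900 m, so Δφ = -575.63 / 110900 × 3600 = -18.686″.

Δφ = -18.7″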